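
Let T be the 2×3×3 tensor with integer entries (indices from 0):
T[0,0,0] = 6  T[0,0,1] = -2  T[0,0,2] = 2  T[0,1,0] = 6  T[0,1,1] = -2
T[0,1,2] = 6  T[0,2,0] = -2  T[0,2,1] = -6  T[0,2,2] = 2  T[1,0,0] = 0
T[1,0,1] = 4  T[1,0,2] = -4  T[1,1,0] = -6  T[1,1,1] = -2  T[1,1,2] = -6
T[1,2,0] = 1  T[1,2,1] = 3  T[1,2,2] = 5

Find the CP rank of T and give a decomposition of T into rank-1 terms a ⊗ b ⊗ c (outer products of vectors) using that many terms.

rank(T) = 3

Lower bound: in the mode-3 unfolding of T (rows indexed by k, columns by (i,j)) the 3×3 minor on rows k ∈ {0, 1, 2}, columns (i,j) ∈ {(0,0), (0,1), (0,2)} is det [[6, 6, -2], [-2, -2, -6], [2, 6, 2]] = 160 ≠ 0, so that unfolding has rank ≥ 3 and hence rank(T) ≥ 3 (CP rank is at least every unfolding rank, though it can be larger).
Upper bound: T is a sum of 3 rank-1 terms, T = [1, -2] ⊗ [0, 1, -1] ⊗ [2, 2, 2] + [1, 1] ⊗ [1, 0, -1] ⊗ [2, 2, -2] + [2, -1] ⊗ [2, 2, 1] ⊗ [1, -1, 1] (one valid choice — decompositions are not unique — normalised so each a, b is primitive with positive first nonzero entry; check it by expanding all entries), so rank(T) ≤ 3.
These bounds meet, so rank(T) = 3.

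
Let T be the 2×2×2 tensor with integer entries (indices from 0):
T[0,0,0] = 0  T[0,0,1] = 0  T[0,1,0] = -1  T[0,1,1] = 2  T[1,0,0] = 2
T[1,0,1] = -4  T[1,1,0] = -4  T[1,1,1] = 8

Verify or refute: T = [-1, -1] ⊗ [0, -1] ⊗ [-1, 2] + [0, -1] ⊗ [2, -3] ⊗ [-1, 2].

Yes

Reconstruct entrywise from the claimed factors. For example, T[1,1,1] = 8 and Σₗ aₗ[1]bₗ[1]cₗ[1] = (-1)·(-1)·(2) + (-1)·(-3)·(2) = 8; checking all 8 entries, every one matches. The claim holds.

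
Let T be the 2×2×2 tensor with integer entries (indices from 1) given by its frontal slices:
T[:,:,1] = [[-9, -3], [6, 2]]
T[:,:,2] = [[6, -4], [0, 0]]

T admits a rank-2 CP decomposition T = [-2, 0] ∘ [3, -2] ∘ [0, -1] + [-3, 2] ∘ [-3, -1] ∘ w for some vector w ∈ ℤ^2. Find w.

Subtract the known terms from T to get the rank-1 residual R = [-3, 2] ∘ [-3, -1] ∘ w, so R[i,j,k] = a[i]·b[j]·w[k]. Pick indices with nonzero a[1]·b[1] = (-3)·(-3) = 9. Only the fibre through (1,1,·) is needed: R[1,1,:] = T[1,1,:] − Σₗ aₗ[1]bₗ[1]cₗ = [-9, 6] − (-2)·(3)·[0, -1] = [-9, 0]. Then w[k] = R[1,1,k] / 9 for each k, giving w = [-9, 0] / 9 = [-1, 0].

w = [-1, 0]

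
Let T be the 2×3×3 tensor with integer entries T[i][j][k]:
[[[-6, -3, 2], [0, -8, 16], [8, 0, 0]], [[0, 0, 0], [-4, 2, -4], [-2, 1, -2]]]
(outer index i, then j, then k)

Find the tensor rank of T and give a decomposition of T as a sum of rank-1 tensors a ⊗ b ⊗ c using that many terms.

Lower bound: the mode-2 unfolding of T (rows indexed by j, columns by (i,k) = (0,0), (0,1), (0,2), (1,0), (1,1), (1,2)) is [[-6, -3, 2, 0, 0, 0], [0, -8, 16, -4, 2, -4], [8, 0, 0, -2, 1, -2]].
There the 3×3 minor on rows j ∈ {0, 1, 2}, columns (i,k) ∈ {(0,0), (0,1), (0,2)} is det [[-6, -3, 2], [0, -8, 16], [8, 0, 0]] = -256 ≠ 0, so this unfolding has rank ≥ 3; CP rank is at least every unfolding rank, so rank(T) ≥ 3. (This is only a lower bound: in general the CP rank may exceed every unfolding rank, so we still need to exhibit 3 rank-1 terms summing to T.)
Upper bound: T is a sum of 3 rank-1 terms, T = (1, 0) ⊗ (1, 0, 0) ⊗ (-2, -1, -2) + (1, 0) ⊗ (1, 2, -1) ⊗ (-4, -2, 4) + (2, -1) ⊗ (0, 2, 1) ⊗ (2, -1, 2) (one valid choice — decompositions are not unique — normalised so each a, b is primitive with positive first nonzero entry; check it by expanding all entries), so rank(T) ≤ 3.
These bounds meet, so rank(T) = 3.

rank(T) = 3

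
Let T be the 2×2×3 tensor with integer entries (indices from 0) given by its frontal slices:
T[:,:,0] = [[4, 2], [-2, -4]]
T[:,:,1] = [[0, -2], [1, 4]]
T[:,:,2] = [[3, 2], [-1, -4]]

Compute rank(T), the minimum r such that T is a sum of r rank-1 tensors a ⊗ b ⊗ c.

Lower bound: the mode-3 unfolding of T (rows indexed by k, columns by (i,j) = (0,0), (0,1), (1,0), (1,1)) is [[4, 2, -2, -4], [0, -2, 1, 4], [3, 2, -1, -4]].
There the 3×3 minor on rows k ∈ {0, 1, 2}, columns (i,j) ∈ {(0,0), (0,1), (1,0)} is det [[4, 2, -2], [0, -2, 1], [3, 2, -1]] = -6 ≠ 0, so this unfolding has rank ≥ 3; CP rank is at least every unfolding rank, so rank(T) ≥ 3. (Unfolding ranks only ever bound the CP rank from below — rank(T) can be strictly larger than all of them — so the matching upper bound has to come from an explicit 3-term decomposition.)
Upper bound: T is a sum of 3 rank-1 terms, T = [1, -2] ⊗ [0, 1] ⊗ [2, -2, 2] + [1, -1] ⊗ [1, 0] ⊗ [2, -1, 1] + [1, 0] ⊗ [1, 0] ⊗ [2, 1, 2] (written with every a and b primitive with positive leading entry and the scale carried by c; CP decompositions are not unique, and this one is verified by expanding entrywise), so rank(T) ≤ 3.
These bounds meet, so rank(T) = 3.

3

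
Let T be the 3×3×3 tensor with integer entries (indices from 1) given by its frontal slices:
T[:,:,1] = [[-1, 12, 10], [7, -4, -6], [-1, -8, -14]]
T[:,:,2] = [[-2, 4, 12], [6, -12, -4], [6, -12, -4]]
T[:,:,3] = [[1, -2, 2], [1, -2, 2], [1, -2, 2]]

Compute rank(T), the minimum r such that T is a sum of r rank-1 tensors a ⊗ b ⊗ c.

Lower bound: in the mode-3 unfolding of T (rows indexed by k, columns by (i,j)) the 3×3 minor on rows k ∈ {1, 2, 3}, columns (i,j) ∈ {(1,1), (1,2), (1,3)} is det [[-1, 12, 10], [-2, 4, 12], [1, -2, 2]] = 160 ≠ 0, so that unfolding has rank ≥ 3 and hence rank(T) ≥ 3 (CP rank is at least every unfolding rank, though it can be larger).
Upper bound: T is a sum of 3 rank-1 terms, T = [1, -1, -1] ⊗ [1, -2, -2] ⊗ [-4, -4, 0] + [1, 1, -1] ⊗ [2, 1, 2] ⊗ [2, 0, 0] + [1, 1, 1] ⊗ [1, -2, 2] ⊗ [-1, 2, 1] (written with every a and b primitive with positive leading entry and the scale carried by c; CP decompositions are not unique, and this one is verified by expanding entrywise), so rank(T) ≤ 3.
These bounds meet, so rank(T) = 3.

3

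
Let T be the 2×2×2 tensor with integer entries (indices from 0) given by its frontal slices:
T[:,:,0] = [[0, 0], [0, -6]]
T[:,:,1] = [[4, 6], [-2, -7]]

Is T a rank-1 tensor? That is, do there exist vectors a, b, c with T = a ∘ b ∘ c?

No

The mode-1 unfolding of T (rows indexed by i, columns by (j,k) = (0,0), (0,1), (1,0), (1,1)) is [[0, 4, 0, 6], [0, -2, -6, -7]].
There the 2×2 minor on rows i ∈ {0, 1}, columns (j,k) ∈ {(0,1), (1,0)} is det [[4, 0], [-2, -6]] = -24 ≠ 0, so this unfolding has rank ≥ 2; CP rank is at least every unfolding rank, so rank(T) ≥ 2.
In particular rank(T) ≥ 2 > 1, so T is not rank-1.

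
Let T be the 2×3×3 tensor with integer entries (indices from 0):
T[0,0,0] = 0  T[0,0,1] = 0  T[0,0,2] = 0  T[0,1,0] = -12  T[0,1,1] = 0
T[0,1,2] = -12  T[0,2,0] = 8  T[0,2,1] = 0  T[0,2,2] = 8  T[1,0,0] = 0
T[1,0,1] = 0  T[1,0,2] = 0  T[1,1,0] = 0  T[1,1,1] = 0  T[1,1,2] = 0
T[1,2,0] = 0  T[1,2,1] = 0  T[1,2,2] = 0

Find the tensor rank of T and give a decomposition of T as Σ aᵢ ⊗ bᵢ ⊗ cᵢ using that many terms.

rank(T) = 1

Lower bound: T ≠ 0 (e.g. T[0,1,0] = -12), so rank(T) ≥ 1.
Upper bound: the mode-1 fibre T[:,1,0] = [-12, 0] gives a = (1, 0) (primitive direction); the mode-2 fibre T[0,:,0] = [0, -12, 8] gives b = (0, 3, -2); then c[k] = T[0,1,k] / (a[0]·b[1]) = [-12, 0, -12] / 3 = (-4, 0, -4).
Expanding (1, 0) ⊗ (0, 3, -2) ⊗ (-4, 0, -4) reproduces all 18 entries of T, so T = (1, 0) ⊗ (0, 3, -2) ⊗ (-4, 0, -4) and rank(T) ≤ 1.
These bounds meet, so rank(T) = 1.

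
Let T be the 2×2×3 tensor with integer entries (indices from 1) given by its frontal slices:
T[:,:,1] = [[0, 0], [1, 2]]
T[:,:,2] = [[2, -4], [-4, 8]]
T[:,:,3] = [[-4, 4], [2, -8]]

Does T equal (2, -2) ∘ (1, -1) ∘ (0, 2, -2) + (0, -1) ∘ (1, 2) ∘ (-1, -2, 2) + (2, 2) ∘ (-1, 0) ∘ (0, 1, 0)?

Yes

Reconstruct entrywise from the claimed factors. For example, T[1,1,3] = -4 and Σₗ aₗ[1]bₗ[1]cₗ[3] = (2)·(1)·(-2) + (0)·(1)·(2) + (2)·(-1)·(0) = -4; checking all 12 entries, every one matches. The claim holds.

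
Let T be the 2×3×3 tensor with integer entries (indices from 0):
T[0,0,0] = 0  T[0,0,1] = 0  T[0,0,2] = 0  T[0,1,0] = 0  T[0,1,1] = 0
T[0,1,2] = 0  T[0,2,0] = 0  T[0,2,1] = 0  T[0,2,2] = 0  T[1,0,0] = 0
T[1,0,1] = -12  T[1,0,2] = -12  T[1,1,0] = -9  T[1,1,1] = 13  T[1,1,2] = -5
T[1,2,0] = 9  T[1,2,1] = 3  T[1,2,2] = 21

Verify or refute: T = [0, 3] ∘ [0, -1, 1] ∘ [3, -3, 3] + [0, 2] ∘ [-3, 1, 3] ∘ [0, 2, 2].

Yes

Reconstruct entrywise from the claimed factors. For example, T[1,0,1] = -12 and Σₗ aₗ[1]bₗ[0]cₗ[1] = (3)·(0)·(-3) + (2)·(-3)·(2) = -12; checking all 18 entries, every one matches. The claim holds.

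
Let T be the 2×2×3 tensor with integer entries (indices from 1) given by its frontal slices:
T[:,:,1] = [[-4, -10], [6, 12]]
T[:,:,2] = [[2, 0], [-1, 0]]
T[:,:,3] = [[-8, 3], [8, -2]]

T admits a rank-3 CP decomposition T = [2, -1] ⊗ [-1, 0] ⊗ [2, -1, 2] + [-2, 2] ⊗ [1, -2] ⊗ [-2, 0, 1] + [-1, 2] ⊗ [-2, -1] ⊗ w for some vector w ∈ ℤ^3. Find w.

Subtract the known terms from T to get the rank-1 residual R = [-1, 2] ⊗ [-2, -1] ⊗ w, so R[i,j,k] = a[i]·b[j]·w[k]. Pick indices with nonzero a[1]·b[1] = (-1)·(-2) = 2. Only the fibre through (1,1,·) is needed: R[1,1,:] = T[1,1,:] − Σₗ aₗ[1]bₗ[1]cₗ = [-4, 2, -8] − (2)·(-1)·[2, -1, 2] − (-2)·(1)·[-2, 0, 1] = [-4, 0, -2]. Then w[k] = R[1,1,k] / 2 for each k, giving w = [-4, 0, -2] / 2 = [-2, 0, -1].

w = [-2, 0, -1]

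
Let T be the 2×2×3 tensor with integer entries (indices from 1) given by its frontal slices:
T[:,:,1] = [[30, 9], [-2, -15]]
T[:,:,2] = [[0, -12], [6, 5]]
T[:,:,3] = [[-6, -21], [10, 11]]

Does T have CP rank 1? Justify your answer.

No

The mode-2 unfolding of T (rows indexed by j, columns by (i,k) = (1,1), (1,2), (1,3), (2,1), (2,2), (2,3)) is [[30, 0, -6, -2, 6, 10], [9, -12, -21, -15, 5, 11]].
There the 2×2 minor on rows j ∈ {1, 2}, columns (i,k) ∈ {(1,1), (1,2)} is det [[30, 0], [9, -12]] = -360 ≠ 0, so this unfolding has rank ≥ 2; CP rank is at least every unfolding rank, so rank(T) ≥ 2.
In particular rank(T) ≥ 2 > 1, so T is not rank-1.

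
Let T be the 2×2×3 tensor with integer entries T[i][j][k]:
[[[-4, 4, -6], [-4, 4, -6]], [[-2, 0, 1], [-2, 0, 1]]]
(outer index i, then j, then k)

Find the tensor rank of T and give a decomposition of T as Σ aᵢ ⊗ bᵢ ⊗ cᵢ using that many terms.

Lower bound: the mode-3 unfolding of T (rows indexed by k, columns by (i,j) = (0,0), (0,1), (1,0), (1,1)) is [[-4, -4, -2, -2], [4, 4, 0, 0], [-6, -6, 1, 1]].
There the 2×2 minor on rows k ∈ {0, 1}, columns (i,j) ∈ {(0,0), (1,0)} is det [[-4, -2], [4, 0]] = 8 ≠ 0, so this unfolding has rank ≥ 2; CP rank is at least every unfolding rank, so rank(T) ≥ 2. (This is only a lower bound: in general the CP rank may exceed every unfolding rank, so we still need to exhibit 2 rank-1 terms summing to T.)
Upper bound — finding two terms. Every mode-2 slice of T is a multiple of one matrix: T[:,j,:] = b[j]·M with b = [1, 1] and M = [[-4, 4, -6], [-2, 0, 1]] (rows indexed by i, columns by k). So it suffices to write M as a sum of two rank-1 matrices.
Splitting M by its rows (i = 0, 1), M = [1, 0][-4, 4, -6]ᵀ + [0, 1][-2, 0, 1]ᵀ.
Hence T = [1, 0] ⊗ [1, 1] ⊗ [-4, 4, -6] + [0, 1] ⊗ [1, 1] ⊗ [-2, 0, 1], so rank(T) ≤ 2.
These bounds meet, so rank(T) = 2.

rank(T) = 2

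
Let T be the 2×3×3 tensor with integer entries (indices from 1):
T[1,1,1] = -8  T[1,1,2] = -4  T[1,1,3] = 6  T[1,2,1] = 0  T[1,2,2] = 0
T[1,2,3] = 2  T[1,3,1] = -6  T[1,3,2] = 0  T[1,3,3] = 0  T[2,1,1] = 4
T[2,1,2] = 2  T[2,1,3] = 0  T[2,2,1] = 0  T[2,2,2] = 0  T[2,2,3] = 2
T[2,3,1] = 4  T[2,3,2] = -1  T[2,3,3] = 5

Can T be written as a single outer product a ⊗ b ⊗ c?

The mode-3 unfolding of T (rows indexed by k, columns by (i,j) = (1,1), (1,2), (1,3), (2,1), (2,2), (2,3)) is [[-8, 0, -6, 4, 0, 4], [-4, 0, 0, 2, 0, -1], [6, 2, 0, 0, 2, 5]].
There the 3×3 minor on rows k ∈ {1, 2, 3}, columns (i,j) ∈ {(1,1), (1,2), (1,3)} is det [[-8, 0, -6], [-4, 0, 0], [6, 2, 0]] = 48 ≠ 0, so this unfolding has rank ≥ 3; CP rank is at least every unfolding rank, so rank(T) ≥ 3.
In particular rank(T) ≥ 3 > 1, so T is not rank-1.

No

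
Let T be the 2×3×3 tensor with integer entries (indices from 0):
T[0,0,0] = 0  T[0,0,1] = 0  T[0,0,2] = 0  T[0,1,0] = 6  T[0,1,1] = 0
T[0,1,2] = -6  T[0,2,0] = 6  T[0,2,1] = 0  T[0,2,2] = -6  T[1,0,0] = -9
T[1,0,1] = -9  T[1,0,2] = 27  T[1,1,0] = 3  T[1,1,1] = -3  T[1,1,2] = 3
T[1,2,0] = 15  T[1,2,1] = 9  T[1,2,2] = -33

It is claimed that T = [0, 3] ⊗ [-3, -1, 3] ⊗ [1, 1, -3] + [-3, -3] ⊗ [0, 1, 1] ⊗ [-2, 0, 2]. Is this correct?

Reconstruct entrywise from the claimed factors. For example, T[1,1,0] = 3 and Σₗ aₗ[1]bₗ[1]cₗ[0] = (3)·(-1)·(1) + (-3)·(1)·(-2) = 3; checking all 18 entries, every one matches. The claim holds.

Yes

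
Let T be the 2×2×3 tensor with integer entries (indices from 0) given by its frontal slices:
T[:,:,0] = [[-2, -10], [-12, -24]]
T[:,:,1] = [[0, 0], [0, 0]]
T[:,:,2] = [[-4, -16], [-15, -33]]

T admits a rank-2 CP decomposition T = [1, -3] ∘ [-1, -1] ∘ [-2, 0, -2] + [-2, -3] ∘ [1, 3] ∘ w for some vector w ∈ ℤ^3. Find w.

Subtract the known terms from T to get the rank-1 residual R = [-2, -3] ∘ [1, 3] ∘ w, so R[i,j,k] = a[i]·b[j]·w[k]. Pick indices with nonzero a[0]·b[0] = (-2)·(1) = -2. Only the fibre through (0,0,·) is needed: R[0,0,:] = T[0,0,:] − Σₗ aₗ[0]bₗ[0]cₗ = [-2, 0, -4] − (1)·(-1)·[-2, 0, -2] = [-4, 0, -6]. Then w[k] = R[0,0,k] / -2 for each k, giving w = [-4, 0, -6] / -2 = [2, 0, 3].

w = [2, 0, 3]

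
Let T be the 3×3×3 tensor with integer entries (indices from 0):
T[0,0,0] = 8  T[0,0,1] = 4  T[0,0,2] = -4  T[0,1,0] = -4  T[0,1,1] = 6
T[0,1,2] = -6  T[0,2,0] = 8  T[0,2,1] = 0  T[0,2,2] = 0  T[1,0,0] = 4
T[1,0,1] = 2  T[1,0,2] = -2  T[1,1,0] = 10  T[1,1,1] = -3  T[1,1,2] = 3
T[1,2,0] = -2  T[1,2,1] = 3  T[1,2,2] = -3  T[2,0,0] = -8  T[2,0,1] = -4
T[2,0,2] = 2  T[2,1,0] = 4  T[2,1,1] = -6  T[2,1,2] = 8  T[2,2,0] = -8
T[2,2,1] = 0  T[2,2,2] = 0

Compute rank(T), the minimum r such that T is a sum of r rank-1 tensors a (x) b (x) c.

3

Lower bound: in the mode-1 unfolding of T (rows indexed by i, columns by (j,k)) the 3×3 minor on rows i ∈ {0, 1, 2}, columns (j,k) ∈ {(0,0), (0,2), (1,0)} is det [[8, -4, -4], [4, -2, 10], [-8, 2, 4]] = 192 ≠ 0, so that unfolding has rank ≥ 3 and hence rank(T) ≥ 3 (CP rank is at least every unfolding rank, though it can be larger).
Upper bound: T is a sum of 3 rank-1 terms, T = [0, 0, 1] (x) [1, -1, 0] (x) [0, 0, -2] + [1, -1, -1] (x) [0, 2, -1] (x) [-4, 2, -2] + [2, 1, -2] (x) [2, 1, 1] (x) [2, 1, -1] (written with every a and b primitive with positive leading entry and the scale carried by c; CP decompositions are not unique, and this one is verified by expanding entrywise), so rank(T) ≤ 3.
These bounds meet, so rank(T) = 3.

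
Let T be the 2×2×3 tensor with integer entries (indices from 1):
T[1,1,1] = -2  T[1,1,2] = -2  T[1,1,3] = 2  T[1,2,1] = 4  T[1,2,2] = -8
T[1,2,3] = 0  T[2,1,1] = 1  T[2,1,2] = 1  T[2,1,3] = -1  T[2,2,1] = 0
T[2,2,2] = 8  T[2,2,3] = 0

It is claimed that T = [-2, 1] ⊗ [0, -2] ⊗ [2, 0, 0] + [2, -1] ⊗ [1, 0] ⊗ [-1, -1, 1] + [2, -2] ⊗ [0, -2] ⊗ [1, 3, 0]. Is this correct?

No

Reconstruct entry (1,2,2) from the claimed factors: Σₗ aₗ[1]bₗ[2]cₗ[2] = (-2)·(-2)·(0) + (2)·(0)·(-1) + (2)·(-2)·(3) = -12, but T[1,2,2] = -8. The claim is false.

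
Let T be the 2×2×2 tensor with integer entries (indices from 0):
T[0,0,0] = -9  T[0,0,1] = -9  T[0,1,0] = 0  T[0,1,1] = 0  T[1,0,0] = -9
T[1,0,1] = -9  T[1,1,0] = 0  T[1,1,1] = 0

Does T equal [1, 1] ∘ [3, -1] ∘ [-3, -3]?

Reconstruct entry (0,1,0) from the claimed factors: Σₗ aₗ[0]bₗ[1]cₗ[0] = (1)·(-1)·(-3) = 3, but T[0,1,0] = 0. The claim is false.

No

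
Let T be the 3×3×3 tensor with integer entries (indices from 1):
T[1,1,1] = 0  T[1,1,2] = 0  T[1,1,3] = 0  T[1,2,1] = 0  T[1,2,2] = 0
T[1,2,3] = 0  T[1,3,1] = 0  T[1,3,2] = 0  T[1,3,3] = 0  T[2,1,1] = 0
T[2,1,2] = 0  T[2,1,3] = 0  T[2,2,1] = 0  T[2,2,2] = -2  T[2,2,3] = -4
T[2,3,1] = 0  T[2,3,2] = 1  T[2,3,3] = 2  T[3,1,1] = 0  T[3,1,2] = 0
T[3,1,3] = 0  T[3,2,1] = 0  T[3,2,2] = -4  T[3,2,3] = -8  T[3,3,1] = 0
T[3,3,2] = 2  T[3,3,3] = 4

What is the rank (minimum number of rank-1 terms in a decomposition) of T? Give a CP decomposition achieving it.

Lower bound: T ≠ 0 (e.g. T[2,2,2] = -2), so rank(T) ≥ 1.
Upper bound: the mode-1 fibre T[:,2,2] = [0, -2, -4] gives a = [0, 1, 2] (primitive direction); the mode-2 fibre T[2,:,2] = [0, -2, 1] gives b = [0, 2, -1]; then c[k] = T[2,2,k] / (a[2]·b[2]) = [0, -2, -4] / 2 = [0, -1, -2].
Expanding [0, 1, 2] ⊗ [0, 2, -1] ⊗ [0, -1, -2] reproduces all 27 entries of T, so T = [0, 1, 2] ⊗ [0, 2, -1] ⊗ [0, -1, -2] and rank(T) ≤ 1.
These bounds meet, so rank(T) = 1.

rank(T) = 1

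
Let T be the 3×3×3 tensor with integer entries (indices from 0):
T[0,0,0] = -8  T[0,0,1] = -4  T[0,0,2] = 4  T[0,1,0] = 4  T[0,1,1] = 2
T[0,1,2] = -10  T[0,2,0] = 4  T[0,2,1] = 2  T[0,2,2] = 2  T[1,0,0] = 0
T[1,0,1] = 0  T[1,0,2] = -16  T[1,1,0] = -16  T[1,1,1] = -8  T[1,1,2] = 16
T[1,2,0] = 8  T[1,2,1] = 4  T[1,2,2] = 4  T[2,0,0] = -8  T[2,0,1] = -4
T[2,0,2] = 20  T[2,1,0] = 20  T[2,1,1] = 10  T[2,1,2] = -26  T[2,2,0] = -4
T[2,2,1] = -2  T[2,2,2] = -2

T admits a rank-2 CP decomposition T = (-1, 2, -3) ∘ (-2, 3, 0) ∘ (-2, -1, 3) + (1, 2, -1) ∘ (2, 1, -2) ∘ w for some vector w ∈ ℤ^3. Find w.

Subtract the known terms from T to get the rank-1 residual R = (1, 2, -1) ∘ (2, 1, -2) ∘ w, so R[i,j,k] = a[i]·b[j]·w[k]. Pick indices with nonzero a[0]·b[0] = (1)·(2) = 2. Only the fibre through (0,0,·) is needed: R[0,0,:] = T[0,0,:] − Σₗ aₗ[0]bₗ[0]cₗ = [-8, -4, 4] − (-1)·(-2)·(-2, -1, 3) = [-4, -2, -2]. Then w[k] = R[0,0,k] / 2 for each k, giving w = [-4, -2, -2] / 2 = (-2, -1, -1).

w = (-2, -1, -1)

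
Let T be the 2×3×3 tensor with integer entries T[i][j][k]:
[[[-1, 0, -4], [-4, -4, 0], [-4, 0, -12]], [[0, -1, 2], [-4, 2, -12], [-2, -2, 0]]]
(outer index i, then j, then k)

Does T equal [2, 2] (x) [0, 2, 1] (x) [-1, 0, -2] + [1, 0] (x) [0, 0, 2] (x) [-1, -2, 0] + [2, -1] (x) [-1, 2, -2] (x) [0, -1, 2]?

No

Reconstruct entry (0,0,0) from the claimed factors: Σₗ aₗ[0]bₗ[0]cₗ[0] = (2)·(0)·(-1) + (1)·(0)·(-1) + (2)·(-1)·(0) = 0, but T[0,0,0] = -1. The claim is false.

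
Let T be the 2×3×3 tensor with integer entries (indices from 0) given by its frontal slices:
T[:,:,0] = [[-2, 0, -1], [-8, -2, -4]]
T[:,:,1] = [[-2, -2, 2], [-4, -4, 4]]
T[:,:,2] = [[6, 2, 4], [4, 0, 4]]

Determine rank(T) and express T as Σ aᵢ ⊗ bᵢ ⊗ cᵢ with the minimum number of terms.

rank(T) = 3

Lower bound: in the mode-3 unfolding of T (rows indexed by k, columns by (i,j)) the 3×3 minor on rows k ∈ {0, 1, 2}, columns (i,j) ∈ {(0,0), (0,1), (0,2)} is det [[-2, 0, -1], [-2, -2, 2], [6, 2, 4]] = 16 ≠ 0, so that unfolding has rank ≥ 3 and hence rank(T) ≥ 3 (CP rank is at least every unfolding rank, though it can be larger).
Upper bound: T is a sum of 3 rank-1 terms, T = [1, 0] ⊗ [2, 1, 1] ⊗ [1, 0, 2] + [1, 2] ⊗ [0, 1, -2] ⊗ [-1, -2, 0] + [1, 2] ⊗ [1, 0, 1] ⊗ [-4, -2, 2] (one valid choice — decompositions are not unique — normalised so each a, b is primitive with positive first nonzero entry; check it by expanding all entries), so rank(T) ≤ 3.
These bounds meet, so rank(T) = 3.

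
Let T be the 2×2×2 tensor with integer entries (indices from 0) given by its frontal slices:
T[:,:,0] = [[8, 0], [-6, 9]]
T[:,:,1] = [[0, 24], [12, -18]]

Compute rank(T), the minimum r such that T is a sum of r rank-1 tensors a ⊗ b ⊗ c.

Lower bound: the mode-1 unfolding of T (rows indexed by i, columns by (j,k) = (0,0), (0,1), (1,0), (1,1)) is [[8, 0, 0, 24], [-6, 12, 9, -18]].
There the 2×2 minor on rows i ∈ {0, 1}, columns (j,k) ∈ {(0,0), (0,1)} is det [[8, 0], [-6, 12]] = 96 ≠ 0, so this unfolding has rank ≥ 2; CP rank is at least every unfolding rank, so rank(T) ≥ 2. (Flattening ranks never certify an upper bound on CP rank; for that we must actually write T with 2 rank-1 terms.)
Upper bound — finding two terms. Write S_k = T[:,:,k] for the frontal slices: S₀ = [[8, 0], [-6, 9]], S₁ = [[0, 24], [12, -18]].
If T = a₁ ⊗ b₁ ⊗ c₁ + a₂ ⊗ b₂ ⊗ c₂ then each S_k = c₁[k]·a₁b₁ᵀ + c₂[k]·a₂b₂ᵀ. S₀ and S₁ are linearly independent, so a₁b₁ᵀ and a₂b₂ᵀ must span the same plane of matrices: they are the rank-1 matrices of the form x·S₀ + y·S₁.
det(x·S₀ + y·S₁) is 72·x² − 288·y² = 72·(x − 2·y)(x + 2·y), vanishing at (x:y) = (2:1) and (2:-1).
M₁ = 2·S₀ + S₁ = [[16, 24], [0, 0]] = 8·[1, 0][2, 3]ᵀ and M₂ = 2·S₀ − S₁ = [[16, -24], [-24, 36]] = 4·[2, -3][2, -3]ᵀ, so take a₁ = [1, 0], b₁ = [2, 3], a₂ = [2, -3], b₂ = [2, -3].
Each slice is an integer combination of E₁ = a₁b₁ᵀ and E₂ = a₂b₂ᵀ: S₀ = 2·E₁ + E₂, S₁ = 4·E₁ − 2·E₂; reading off coefficients, c₁ = [2, 4] and c₂ = [1, -2].
Hence T = [1, 0] ⊗ [2, 3] ⊗ [2, 4] + [2, -3] ⊗ [2, -3] ⊗ [1, -2], so rank(T) ≤ 2.
These bounds meet, so rank(T) = 2.

2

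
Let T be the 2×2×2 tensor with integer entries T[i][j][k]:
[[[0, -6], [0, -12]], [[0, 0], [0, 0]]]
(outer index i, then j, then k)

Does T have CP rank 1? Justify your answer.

Yes

The mode-1 fibre T[:,0,1] = [-6, 0] gives a = [1, 0] (primitive direction); the mode-2 fibre T[0,:,1] = [-6, -12] gives b = [1, 2]; then c[k] = T[0,0,k] / (a[0]·b[0]) = [0, -6] / 1 = [0, -6].
Expanding [1, 0] (x) [1, 2] (x) [0, -6] reproduces all 8 entries of T, so T = [1, 0] (x) [1, 2] (x) [0, -6] and rank(T) ≤ 1.
Equivalently every frontal slice T[:,:,k] is c[k] times the rank-1 matrix [1, 0] (x) [1, 2]. So T has rank 1 (it is nonzero).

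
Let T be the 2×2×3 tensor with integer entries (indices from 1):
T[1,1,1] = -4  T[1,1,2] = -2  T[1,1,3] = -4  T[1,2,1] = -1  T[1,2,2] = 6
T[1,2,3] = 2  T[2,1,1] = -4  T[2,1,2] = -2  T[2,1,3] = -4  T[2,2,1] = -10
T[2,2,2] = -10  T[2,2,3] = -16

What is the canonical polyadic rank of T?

3

Lower bound: the mode-3 unfolding of T (rows indexed by k, columns by (i,j) = (1,1), (1,2), (2,1), (2,2)) is [[-4, -1, -4, -10], [-2, 6, -2, -10], [-4, 2, -4, -16]].
There the 3×3 minor on rows k ∈ {1, 2, 3}, columns (i,j) ∈ {(1,1), (1,2), (2,2)} is det [[-4, -1, -10], [-2, 6, -10], [-4, 2, -16]] = 96 ≠ 0, so this unfolding has rank ≥ 3; CP rank is at least every unfolding rank, so rank(T) ≥ 3. (Unfolding ranks only ever bound the CP rank from below — rank(T) can be strictly larger than all of them — so the matching upper bound has to come from an explicit 3-term decomposition.)
Upper bound: T is a sum of 3 rank-1 terms, T = (1, -1) ⊗ (0, 1) ⊗ (4, 8, 8) + (1, 1) ⊗ (1, 1) ⊗ (-4, -2, -4) + (1, 2) ⊗ (0, 1) ⊗ (-1, 0, -2) (one valid choice — decompositions are not unique — normalised so each a, b is primitive with positive first nonzero entry; check it by expanding all entries), so rank(T) ≤ 3.
These bounds meet, so rank(T) = 3.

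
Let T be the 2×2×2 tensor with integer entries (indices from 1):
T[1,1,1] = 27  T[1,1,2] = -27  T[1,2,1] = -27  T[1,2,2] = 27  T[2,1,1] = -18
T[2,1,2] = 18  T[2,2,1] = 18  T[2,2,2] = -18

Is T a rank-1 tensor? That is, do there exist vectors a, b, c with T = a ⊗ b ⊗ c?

If T = a ⊗ b ⊗ c then every fibre of T is a multiple of the corresponding factor, so read the factors off the fibres through the nonzero entry T[1,1,1] = 27.
The mode-1 fibre T[:,1,1] = [27, -18] gives a = [3, -2] (primitive direction); the mode-2 fibre T[1,:,1] = [27, -27] gives b = [1, -1]; then c[k] = T[1,1,k] / (a[1]·b[1]) = [27, -27] / 3 = [9, -9].
Expanding [3, -2] ⊗ [1, -1] ⊗ [9, -9] reproduces all 8 entries of T, so T = [3, -2] ⊗ [1, -1] ⊗ [9, -9] and rank(T) ≤ 1.
Equivalently every frontal slice T[:,:,k] is c[k] times the rank-1 matrix [3, -2] ⊗ [1, -1]. So T has rank 1 (it is nonzero).

Yes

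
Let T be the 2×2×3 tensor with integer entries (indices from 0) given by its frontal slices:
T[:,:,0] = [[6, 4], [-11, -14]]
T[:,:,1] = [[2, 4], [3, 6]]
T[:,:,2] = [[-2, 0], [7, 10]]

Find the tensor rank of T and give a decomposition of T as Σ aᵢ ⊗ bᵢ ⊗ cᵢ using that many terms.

Lower bound: the mode-1 unfolding of T (rows indexed by i, columns by (j,k) = (0,0), (0,1), (0,2), (1,0), (1,1), (1,2)) is [[6, 2, -2, 4, 4, 0], [-11, 3, 7, -14, 6, 10]].
There the 2×2 minor on rows i ∈ {0, 1}, columns (j,k) ∈ {(0,0), (0,1)} is det [[6, 2], [-11, 3]] = 40 ≠ 0, so this unfolding has rank ≥ 2; CP rank is at least every unfolding rank, so rank(T) ≥ 2. (Unfolding ranks only ever bound the CP rank from below — rank(T) can be strictly larger than all of them — so the matching upper bound has to come from an explicit 2-term decomposition.)
Upper bound — finding two terms. Write S_k = T[:,:,k] for the frontal slices: S₀ = [[6, 4], [-11, -14]], S₁ = [[2, 4], [3, 6]], S₂ = [[-2, 0], [7, 10]].
If T = a₁ ⊗ b₁ ⊗ c₁ + a₂ ⊗ b₂ ⊗ c₂ then each S_k = c₁[k]·a₁b₁ᵀ + c₂[k]·a₂b₂ᵀ. S₀ and S₁ are linearly independent, so a₁b₁ᵀ and a₂b₂ᵀ must span the same plane of matrices: they are the rank-1 matrices of the form x·S₀ + y·S₁.
det(x·S₀ + y·S₁) is −40·x² + 40·xy = (-40)·(x − y)(x), vanishing at (x:y) = (1:1) and (0:1).
M₁ = S₀ + S₁ = [[8, 8], [-8, -8]] = 8·[1, -1][1, 1]ᵀ and M₂ = S₁ = [[2, 4], [3, 6]] = [2, 3][1, 2]ᵀ, so take a₁ = [1, -1], b₁ = [1, 1], a₂ = [2, 3], b₂ = [1, 2].
Each slice is an integer combination of E₁ = a₁b₁ᵀ and E₂ = a₂b₂ᵀ: S₀ = 8·E₁ − E₂, S₁ = E₂, S₂ = −4·E₁ + E₂; reading off coefficients, c₁ = [8, 0, -4] and c₂ = [-1, 1, 1].
Hence T = [1, -1] ⊗ [1, 1] ⊗ [8, 0, -4] + [2, 3] ⊗ [1, 2] ⊗ [-1, 1, 1], so rank(T) ≤ 2.
These bounds meet, so rank(T) = 2.
Check entry T[1,1,0] = -14: (-1)·(1)·(8) + (3)·(2)·(-1) = -14.

rank(T) = 2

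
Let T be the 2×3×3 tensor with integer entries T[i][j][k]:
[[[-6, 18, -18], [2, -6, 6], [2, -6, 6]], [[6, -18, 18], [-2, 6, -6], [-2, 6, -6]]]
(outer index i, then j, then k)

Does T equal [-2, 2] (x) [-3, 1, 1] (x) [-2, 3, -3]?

Reconstruct entry (0,0,0) from the claimed factors: Σₗ aₗ[0]bₗ[0]cₗ[0] = (-2)·(-3)·(-2) = -12, but T[0,0,0] = -6. The claim is false.

No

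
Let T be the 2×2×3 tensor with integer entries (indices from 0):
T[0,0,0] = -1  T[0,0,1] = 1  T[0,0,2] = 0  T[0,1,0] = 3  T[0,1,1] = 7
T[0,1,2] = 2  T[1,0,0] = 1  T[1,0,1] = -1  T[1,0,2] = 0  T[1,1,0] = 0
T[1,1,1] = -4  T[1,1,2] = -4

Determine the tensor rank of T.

3

Lower bound: the mode-3 unfolding of T (rows indexed by k, columns by (i,j) = (0,0), (0,1), (1,0), (1,1)) is [[-1, 3, 1, 0], [1, 7, -1, -4], [0, 2, 0, -4]].
There the 3×3 minor on rows k ∈ {0, 1, 2}, columns (i,j) ∈ {(0,0), (0,1), (1,1)} is det [[-1, 3, 0], [1, 7, -4], [0, 2, -4]] = 32 ≠ 0, so this unfolding has rank ≥ 3; CP rank is at least every unfolding rank, so rank(T) ≥ 3. (This is only a lower bound: in general the CP rank may exceed every unfolding rank, so we still need to exhibit 3 rank-1 terms summing to T.)
Upper bound: T is a sum of 3 rank-1 terms, T = (1, -2) ⊗ (0, 1) ⊗ (1, 1, 2) + (1, -1) ⊗ (1, 2) ⊗ (-1, 1, 0) + (1, 0) ⊗ (0, 1) ⊗ (4, 4, 0) (written with every a and b primitive with positive leading entry and the scale carried by c; CP decompositions are not unique, and this one is verified by expanding entrywise), so rank(T) ≤ 3.
These bounds meet, so rank(T) = 3.
Check entry T[0,0,2] = 0: (1)·(0)·(2) + (1)·(1)·(0) + (1)·(0)·(0) = 0.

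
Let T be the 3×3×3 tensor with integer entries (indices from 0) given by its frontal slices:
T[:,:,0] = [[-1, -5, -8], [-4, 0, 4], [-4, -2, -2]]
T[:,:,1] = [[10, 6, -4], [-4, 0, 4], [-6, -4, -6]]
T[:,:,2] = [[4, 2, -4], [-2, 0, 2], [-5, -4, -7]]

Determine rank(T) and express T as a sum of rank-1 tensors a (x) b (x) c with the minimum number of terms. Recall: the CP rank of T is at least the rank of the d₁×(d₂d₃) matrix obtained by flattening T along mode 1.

Lower bound: the mode-1 unfolding of T (rows indexed by i, columns by (j,k) = (0,0), (0,1), (0,2), (1,0), (1,1), (1,2), (2,0), (2,1), (2,2)) is [[-1, 10, 4, -5, 6, 2, -8, -4, -4], [-4, -4, -2, 0, 0, 0, 4, 4, 2], [-4, -6, -5, -2, -4, -4, -2, -6, -7]].
There the 3×3 minor on rows i ∈ {0, 1, 2}, columns (j,k) ∈ {(0,0), (0,1), (0,2)} is det [[-1, 10, 4], [-4, -4, -2], [-4, -6, -5]] = -96 ≠ 0, so this unfolding has rank ≥ 3; CP rank is at least every unfolding rank, so rank(T) ≥ 3. (Flattening ranks never certify an upper bound on CP rank; for that we must actually write T with 3 rank-1 terms.)
Upper bound: T is a sum of 3 rank-1 terms, T = [1, 0, 0] (x) [2, 2, 1] (x) [-2, 4, 2] + [1, 0, 2] (x) [1, 1, 2] (x) [-1, -2, -2] + [2, -2, -1] (x) [1, 0, -1] (x) [2, 2, 1] (one valid choice — decompositions are not unique — normalised so each a, b is primitive with positive first nonzero entry; check it by expanding all entries), so rank(T) ≤ 3.
These bounds meet, so rank(T) = 3.
Check entry T[0,0,1] = 10: (1)·(2)·(4) + (1)·(1)·(-2) + (2)·(1)·(2) = 10.

rank(T) = 3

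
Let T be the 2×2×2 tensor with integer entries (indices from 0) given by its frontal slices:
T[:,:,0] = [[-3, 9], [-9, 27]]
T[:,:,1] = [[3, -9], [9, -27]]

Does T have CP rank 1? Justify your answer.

The mode-1 fibre T[:,0,0] = [-3, -9] gives a = (1, 3) (primitive direction); the mode-2 fibre T[0,:,0] = [-3, 9] gives b = (1, -3); then c[k] = T[0,0,k] / (a[0]·b[0]) = [-3, 3] / 1 = (-3, 3).
Expanding (1, 3) (x) (1, -3) (x) (-3, 3) reproduces all 8 entries of T, so T = (1, 3) (x) (1, -3) (x) (-3, 3) and rank(T) ≤ 1.
Equivalently every frontal slice T[:,:,k] is c[k] times the rank-1 matrix (1, 3) (x) (1, -3). So T has rank 1 (it is nonzero).

Yes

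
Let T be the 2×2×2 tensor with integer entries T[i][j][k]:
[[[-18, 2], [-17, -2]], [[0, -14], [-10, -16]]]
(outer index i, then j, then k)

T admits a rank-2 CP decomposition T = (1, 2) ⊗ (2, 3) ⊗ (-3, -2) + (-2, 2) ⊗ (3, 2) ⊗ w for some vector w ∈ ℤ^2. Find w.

Subtract the known terms from T to get the rank-1 residual R = (-2, 2) ⊗ (3, 2) ⊗ w, so R[i,j,k] = a[i]·b[j]·w[k]. Pick indices with nonzero a[0]·b[0] = (-2)·(3) = -6. Only the fibre through (0,0,·) is needed: R[0,0,:] = T[0,0,:] − Σₗ aₗ[0]bₗ[0]cₗ = [-18, 2] − (1)·(2)·(-3, -2) = [-12, 6]. Then w[k] = R[0,0,k] / -6 for each k, giving w = [-12, 6] / -6 = (2, -1).

w = (2, -1)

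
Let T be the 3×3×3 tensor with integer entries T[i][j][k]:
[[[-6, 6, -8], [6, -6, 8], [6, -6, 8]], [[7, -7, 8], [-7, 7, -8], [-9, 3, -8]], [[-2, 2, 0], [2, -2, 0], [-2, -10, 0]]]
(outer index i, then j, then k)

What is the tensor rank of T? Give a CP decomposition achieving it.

rank(T) = 3

Lower bound: the mode-3 unfolding of T (rows indexed by k, columns by (i,j) = (0,0), (0,1), (0,2), (1,0), (1,1), (1,2), (2,0), (2,1), (2,2)) is [[-6, 6, 6, 7, -7, -9, -2, 2, -2], [6, -6, -6, -7, 7, 3, 2, -2, -10], [-8, 8, 8, 8, -8, -8, 0, 0, 0]].
There the 3×3 minor on rows k ∈ {0, 1, 2}, columns (i,j) ∈ {(0,0), (1,0), (1,2)} is det [[-6, 7, -9], [6, -7, 3], [-8, 8, -8]] = 48 ≠ 0, so this unfolding has rank ≥ 3; CP rank is at least every unfolding rank, so rank(T) ≥ 3. (This is only a lower bound: in general the CP rank may exceed every unfolding rank, so we still need to exhibit 3 rank-1 terms summing to T.)
Upper bound: T is a sum of 3 rank-1 terms, T = [0, 1, 2] ∘ [0, 0, 1] ∘ [-2, -4, 0] + [1, -1, 0] ∘ [1, -1, -1] ∘ [-8, 8, -8] + [2, -1, -2] ∘ [1, -1, -1] ∘ [1, -1, 0] (written with every a and b primitive with positive leading entry and the scale carried by c; CP decompositions are not unique, and this one is verified by expanding entrywise), so rank(T) ≤ 3.
These bounds meet, so rank(T) = 3.
Check entry T[1,0,0] = 7: (1)·(0)·(-2) + (-1)·(1)·(-8) + (-1)·(1)·(1) = 7.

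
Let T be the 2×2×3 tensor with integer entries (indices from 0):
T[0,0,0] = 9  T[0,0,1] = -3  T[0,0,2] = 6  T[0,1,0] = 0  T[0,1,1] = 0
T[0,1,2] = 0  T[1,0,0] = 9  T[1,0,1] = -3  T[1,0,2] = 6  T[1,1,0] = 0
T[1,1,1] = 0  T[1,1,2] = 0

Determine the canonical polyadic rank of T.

1

Lower bound: T ≠ 0 (e.g. T[0,0,0] = 9), so rank(T) ≥ 1.
Upper bound: the mode-1 fibre T[:,0,0] = [9, 9] gives a = [1, 1] (primitive direction); the mode-2 fibre T[0,:,0] = [9, 0] gives b = [1, 0]; then c[k] = T[0,0,k] / (a[0]·b[0]) = [9, -3, 6] / 1 = [9, -3, 6].
Expanding [1, 1] (x) [1, 0] (x) [9, -3, 6] reproduces all 12 entries of T, so T = [1, 1] (x) [1, 0] (x) [9, -3, 6] and rank(T) ≤ 1.
These bounds meet, so rank(T) = 1.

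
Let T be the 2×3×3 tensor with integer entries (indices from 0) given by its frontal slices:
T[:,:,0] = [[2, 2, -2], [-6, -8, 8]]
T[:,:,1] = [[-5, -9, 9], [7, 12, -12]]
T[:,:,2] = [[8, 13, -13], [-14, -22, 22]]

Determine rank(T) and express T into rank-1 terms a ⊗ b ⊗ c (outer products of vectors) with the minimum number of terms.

Lower bound: in the mode-1 unfolding of T (rows indexed by i, columns by (j,k)) the 2×2 minor on rows i ∈ {0, 1}, columns (j,k) ∈ {(0,0), (0,1)} is det [[2, -5], [-6, 7]] = -16 ≠ 0, so that unfolding has rank ≥ 2 and hence rank(T) ≥ 2 (CP rank is at least every unfolding rank, though it can be larger).
Upper bound: with S_k = T[:,:,k], the two rank-1 terms a₁b₁ᵀ, a₂b₂ᵀ are the rank-1 members of the pencil x·S₀ + y·S₁.
The 2×2 minor of x·S₀ + y·S₁ on rows {0,1}, columns {0,1} is −4·x² − 4·xy + 3·y² = −(2·x + 3·y)(2·x − y), vanishing at (x:y) = (3:-2) and (1:2).
M₁ = 3·S₀ − 2·S₁ = [[16, 24, -24], [-32, -48, 48]] = 8·[1, -2][2, 3, -3]ᵀ and M₂ = S₀ + 2·S₁ = [[-8, -16, 16], [8, 16, -16]] = (-8)·[1, -1][1, 2, -2]ᵀ, so take a₁ = [1, -2], b₁ = [2, 3, -3], a₂ = [1, -1], b₂ = [1, 2, -2].
Each slice is an integer combination of E₁ = a₁b₁ᵀ and E₂ = a₂b₂ᵀ: S₀ = 2·E₁ − 2·E₂, S₁ = −E₁ − 3·E₂, S₂ = 3·E₁ + 2·E₂; reading off coefficients, c₁ = [2, -1, 3] and c₂ = [-2, -3, 2].
Hence T = [1, -2] ⊗ [2, 3, -3] ⊗ [2, -1, 3] + [1, -1] ⊗ [1, 2, -2] ⊗ [-2, -3, 2], so rank(T) ≤ 2.
These bounds meet, so rank(T) = 2.

rank(T) = 2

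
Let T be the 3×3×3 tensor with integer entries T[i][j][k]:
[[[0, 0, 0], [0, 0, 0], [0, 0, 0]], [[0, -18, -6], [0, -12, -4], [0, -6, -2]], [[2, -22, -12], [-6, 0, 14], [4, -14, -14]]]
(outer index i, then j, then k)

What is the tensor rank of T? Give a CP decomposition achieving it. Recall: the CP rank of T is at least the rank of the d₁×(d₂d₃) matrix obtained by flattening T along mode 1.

rank(T) = 2

Lower bound: in the mode-3 unfolding of T (rows indexed by k, columns by (i,j)) the 2×2 minor on rows k ∈ {0, 1}, columns (i,j) ∈ {(1,0), (2,0)} is det [[0, 2], [-18, -22]] = 36 ≠ 0, so that unfolding has rank ≥ 2 and hence rank(T) ≥ 2 (CP rank is at least every unfolding rank, though it can be larger).
Upper bound: with S_k = T[:,:,k], the two rank-1 terms a₁b₁ᵀ, a₂b₂ᵀ are the rank-1 members of the pencil x·S₀ + y·S₁.
The 2×2 minor of x·S₀ + y·S₁ on rows {1,2}, columns {0,1} is 132·xy − 264·y² = 132·(x − 2·y)(y), vanishing at (x:y) = (2:1) and (1:0).
M₁ = 2·S₀ + S₁ = [[0, 0, 0], [-18, -12, -6], [-18, -12, -6]] = (-6)·[0, 1, 1][3, 2, 1]ᵀ and M₂ = S₀ = [[0, 0, 0], [0, 0, 0], [2, -6, 4]] = 2·[0, 0, 1][1, -3, 2]ᵀ, so take a₁ = [0, 1, 1], b₁ = [3, 2, 1], a₂ = [0, 0, 1], b₂ = [1, -3, 2].
Each slice is an integer combination of E₁ = a₁b₁ᵀ and E₂ = a₂b₂ᵀ: S₀ = 2·E₂, S₁ = −6·E₁ − 4·E₂, S₂ = −2·E₁ − 6·E₂; reading off coefficients, c₁ = [0, -6, -2] and c₂ = [2, -4, -6].
Hence T = [0, 1, 1] ⊗ [3, 2, 1] ⊗ [0, -6, -2] + [0, 0, 1] ⊗ [1, -3, 2] ⊗ [2, -4, -6], so rank(T) ≤ 2.
These bounds meet, so rank(T) = 2.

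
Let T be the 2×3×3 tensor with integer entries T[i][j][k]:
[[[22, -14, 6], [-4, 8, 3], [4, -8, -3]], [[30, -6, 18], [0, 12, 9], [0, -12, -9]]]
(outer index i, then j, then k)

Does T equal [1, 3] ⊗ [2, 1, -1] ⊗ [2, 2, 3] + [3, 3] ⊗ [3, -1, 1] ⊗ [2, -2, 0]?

Reconstruct entrywise from the claimed factors. For example, T[0,1,1] = 8 and Σₗ aₗ[0]bₗ[1]cₗ[1] = (1)·(1)·(2) + (3)·(-1)·(-2) = 8; checking all 18 entries, every one matches. The claim holds.

Yes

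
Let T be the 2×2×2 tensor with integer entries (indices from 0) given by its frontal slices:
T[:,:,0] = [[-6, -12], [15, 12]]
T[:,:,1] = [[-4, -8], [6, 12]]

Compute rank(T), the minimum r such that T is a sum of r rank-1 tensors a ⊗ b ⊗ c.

Lower bound: the mode-2 unfolding of T (rows indexed by j, columns by (i,k) = (0,0), (0,1), (1,0), (1,1)) is [[-6, -4, 15, 6], [-12, -8, 12, 12]].
There the 2×2 minor on rows j ∈ {0, 1}, columns (i,k) ∈ {(0,0), (1,0)} is det [[-6, 15], [-12, 12]] = 108 ≠ 0, so this unfolding has rank ≥ 2; CP rank is at least every unfolding rank, so rank(T) ≥ 2. (Flattening ranks never certify an upper bound on CP rank; for that we must actually write T with 2 rank-1 terms.)
Upper bound — finding two terms. Write S_k = T[:,:,k] for the frontal slices: S₀ = [[-6, -12], [15, 12]], S₁ = [[-4, -8], [6, 12]].
If T = a₁ ⊗ b₁ ⊗ c₁ + a₂ ⊗ b₂ ⊗ c₂ then each S_k = c₁[k]·a₁b₁ᵀ + c₂[k]·a₂b₂ᵀ. S₀ and S₁ are linearly independent, so a₁b₁ᵀ and a₂b₂ᵀ must span the same plane of matrices: they are the rank-1 matrices of the form x·S₀ + y·S₁.
det(x·S₀ + y·S₁) is 108·x² + 72·xy = 36·(3·x + 2·y)(x), vanishing at (x:y) = (2:-3) and (0:1).
M₁ = 2·S₀ − 3·S₁ = [[0, 0], [12, -12]] = 12·[0, 1][1, -1]ᵀ and M₂ = S₁ = [[-4, -8], [6, 12]] = (-2)·[2, -3][1, 2]ᵀ, so take a₁ = [0, 1], b₁ = [1, -1], a₂ = [2, -3], b₂ = [1, 2].
Each slice is an integer combination of E₁ = a₁b₁ᵀ and E₂ = a₂b₂ᵀ: S₀ = 6·E₁ − 3·E₂, S₁ = −2·E₂; reading off coefficients, c₁ = [6, 0] and c₂ = [-3, -2].
Hence T = [0, 1] ⊗ [1, -1] ⊗ [6, 0] + [2, -3] ⊗ [1, 2] ⊗ [-3, -2], so rank(T) ≤ 2.
These bounds meet, so rank(T) = 2.

2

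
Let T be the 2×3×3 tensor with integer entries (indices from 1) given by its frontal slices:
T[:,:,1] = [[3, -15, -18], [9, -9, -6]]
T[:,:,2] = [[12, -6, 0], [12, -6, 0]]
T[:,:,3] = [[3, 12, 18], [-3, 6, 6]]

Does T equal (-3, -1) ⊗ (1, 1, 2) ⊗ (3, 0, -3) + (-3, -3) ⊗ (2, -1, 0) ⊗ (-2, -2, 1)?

Yes

Reconstruct entrywise from the claimed factors. For example, T[2,3,2] = 0 and Σₗ aₗ[2]bₗ[3]cₗ[2] = (-1)·(2)·(0) + (-3)·(0)·(-2) = 0; checking all 18 entries, every one matches. The claim holds.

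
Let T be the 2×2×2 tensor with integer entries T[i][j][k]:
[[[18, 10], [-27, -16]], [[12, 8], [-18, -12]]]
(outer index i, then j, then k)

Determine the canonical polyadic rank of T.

Lower bound: the mode-3 unfolding of T (rows indexed by k, columns by (i,j) = (0,0), (0,1), (1,0), (1,1)) is [[18, -27, 12, -18], [10, -16, 8, -12]].
There the 2×2 minor on rows k ∈ {0, 1}, columns (i,j) ∈ {(0,0), (0,1)} is det [[18, -27], [10, -16]] = -18 ≠ 0, so this unfolding has rank ≥ 2; CP rank is at least every unfolding rank, so rank(T) ≥ 2. (This is only a lower bound: in general the CP rank may exceed every unfolding rank, so we still need to exhibit 2 rank-1 terms summing to T.)
Upper bound — finding two terms. Write S_k = T[:,:,k] for the frontal slices: S₀ = [[18, -27], [12, -18]], S₁ = [[10, -16], [8, -12]].
If T = a₁ ⊗ b₁ ⊗ c₁ + a₂ ⊗ b₂ ⊗ c₂ then each S_k = c₁[k]·a₁b₁ᵀ + c₂[k]·a₂b₂ᵀ. S₀ and S₁ are linearly independent, so a₁b₁ᵀ and a₂b₂ᵀ must span the same plane of matrices: they are the rank-1 matrices of the form x·S₀ + y·S₁.
det(x·S₀ + y·S₁) is 12·xy + 8·y² = 4·(3·x + 2·y)(y), vanishing at (x:y) = (2:-3) and (1:0).
M₁ = 2·S₀ − 3·S₁ = [[6, -6], [0, 0]] = 6·[1, 0][1, -1]ᵀ and M₂ = S₀ = [[18, -27], [12, -18]] = 3·[3, 2][2, -3]ᵀ, so take a₁ = [1, 0], b₁ = [1, -1], a₂ = [3, 2], b₂ = [2, -3].
Each slice is an integer combination of E₁ = a₁b₁ᵀ and E₂ = a₂b₂ᵀ: S₀ = 3·E₂, S₁ = −2·E₁ + 2·E₂; reading off coefficients, c₁ = [0, -2] and c₂ = [3, 2].
Hence T = [1, 0] ⊗ [1, -1] ⊗ [0, -2] + [3, 2] ⊗ [2, -3] ⊗ [3, 2], so rank(T) ≤ 2.
These bounds meet, so rank(T) = 2.
Check entry T[1,0,1] = 8: (0)·(1)·(-2) + (2)·(2)·(2) = 8.

2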